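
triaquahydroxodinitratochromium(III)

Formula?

[Cr(H2O)3(NO3)2(OH)]

Ligands: 2 nitrato (NO3, -1), 3 aqua (H2O, neutral), 1 hydroxo (OH, -1). Ligand charge sum = -3.
With Cr in oxidation state +3, the complex ion is [Cr...].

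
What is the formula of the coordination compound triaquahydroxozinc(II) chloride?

[Zn(H2O)3(OH)]Cl

Ligands: 1 hydroxo (OH, -1), 3 aqua (H2O, neutral). Ligand charge sum = -1.
With Zn in oxidation state +2, the complex ion is [Zn...]^1+.
Charge balance with chloride (-1) requires 1 complex ion per 1 chloride.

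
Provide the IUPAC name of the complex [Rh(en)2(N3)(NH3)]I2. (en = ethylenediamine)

ammineazidobis(ethylenediamine)rhodium(III) iodide

The 2 iodide counter-ions carry a total charge of -2, so each complex ion is 2+.
Ligand charges: 2×ethylenediamine (neutral), 1×ammine (neutral), 1×azido (-1 each); total -1. So Rh + (-1) = 2+, giving Rh = +3.
Ligands are named alphabetically: ammine before azido before ethylenediamine.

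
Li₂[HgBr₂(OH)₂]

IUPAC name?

The 2 lithium counter-ions carry a total charge of +2, so each complex ion is 2−.
Ligand charges: 2×hydroxo (-1 each), 2×bromo (-1 each); total -4. So Hg + (-4) = 2−, giving Hg = +2.
Ligands are named alphabetically: bromo before hydroxo.
The complex ion is anionic, so mercury takes the -ate form mercurate(II).

lithium dibromodihydroxomercurate(II)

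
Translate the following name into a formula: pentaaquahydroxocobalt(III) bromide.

Ligands: 5 aqua (H2O, neutral), 1 hydroxo (OH, -1). Ligand charge sum = -1.
With Co in oxidation state +3, the complex ion is [Co...]^2+.
Charge balance with bromide (-1) requires 1 complex ion per 2 bromide.

[Co(H2O)5(OH)]Br2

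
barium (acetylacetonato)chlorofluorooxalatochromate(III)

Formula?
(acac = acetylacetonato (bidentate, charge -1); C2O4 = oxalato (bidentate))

Ligands: 1 chloro (Cl, -1), 1 acetylacetonato (acac, -1), 1 fluoro (F, -1), 1 oxalato (C2O4, -2). Ligand charge sum = -5.
With Cr in oxidation state +3, the complex ion is [Cr...]^2−.
Charge balance with barium (+2) requires 1 complex ion per 1 barium.

Ba[Cr(acac)(C2O4)ClF]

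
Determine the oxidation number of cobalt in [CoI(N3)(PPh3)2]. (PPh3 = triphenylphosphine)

+2

No counter-ion: the bracketed complex is neutral.
Ligand charges: 2×PPh3 neutral; 1×N3 = -1; 1×I = -1; sum -2.
Co + (-2) = 0 ⇒ Co is +2.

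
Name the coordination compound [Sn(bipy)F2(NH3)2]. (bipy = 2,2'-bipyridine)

There is no counter-ion, so the complex is neutral overall.
Ligand charges: 2×fluoro (-1 each), 1×2,2'-bipyridine (neutral), 2×ammine (neutral); total -2. So Sn + (-2) = 0, giving Sn = +2.
Ligands are named alphabetically: ammine before bipyridine before fluoro.

diammine(2,2'-bipyridine)difluorotin(II)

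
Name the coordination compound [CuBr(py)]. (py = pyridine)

There is no counter-ion, so the complex is neutral overall.
Ligand charges: 1×bromo (-1 each), 1×pyridine (neutral); total -1. So Cu + (-1) = 0, giving Cu = +1.
Ligands are named alphabetically: bromo before pyridine.

bromo(pyridine)copper(I)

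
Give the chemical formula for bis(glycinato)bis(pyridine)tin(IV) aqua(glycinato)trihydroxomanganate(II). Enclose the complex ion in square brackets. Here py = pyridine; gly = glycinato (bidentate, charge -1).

[Sn(gly)2(py)2][Mn(gly)(H2O)(OH)3]

Cation [Sn…]: ligand charges -2, Sn(IV) ⇒ ion charge 2+.
Anion [Mn…]: ligand charges -4, Mn(II) ⇒ ion charge 2−.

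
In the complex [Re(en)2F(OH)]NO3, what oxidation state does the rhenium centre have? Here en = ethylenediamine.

1 nitrate outside the brackets (-1 each) → the complex ion is 1+.
Ligand charges: 2×en neutral; 1×F = -1; 1×OH = -1; sum -2.
Re + (-2) = 1+ ⇒ Re is +3.

+3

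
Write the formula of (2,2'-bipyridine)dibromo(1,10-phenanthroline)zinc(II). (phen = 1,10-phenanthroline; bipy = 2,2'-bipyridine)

[Zn(bipy)Br2(phen)]

Ligands: 2 bromo (Br, -1), 1 1,10-phenanthroline (phen, neutral), 1 2,2'-bipyridine (bipy, neutral). Ligand charge sum = -2.
With Zn in oxidation state +2, the complex ion is [Zn...].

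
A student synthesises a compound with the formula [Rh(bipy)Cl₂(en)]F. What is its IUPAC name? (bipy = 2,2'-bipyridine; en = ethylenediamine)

The 1 fluoride counter-ion carries a total charge of -1, so each complex ion is 1+.
Ligand charges: 1×2,2'-bipyridine (neutral), 2×chloro (-1 each), 1×ethylenediamine (neutral); total -2. So Rh + (-2) = 1+, giving Rh = +3.
Ligands are named alphabetically: bipyridine before chloro before ethylenediamine.

(2,2'-bipyridine)dichloro(ethylenediamine)rhodium(III) fluoride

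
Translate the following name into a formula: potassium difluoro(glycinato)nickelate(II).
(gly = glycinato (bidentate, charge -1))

K[NiF2(gly)]

Ligands: 1 glycinato (gly, -1), 2 fluoro (F, -1). Ligand charge sum = -3.
With Ni in oxidation state +2, the complex ion is [Ni...]^1−.
Charge balance with potassium (+1) requires 1 complex ion per 1 potassium.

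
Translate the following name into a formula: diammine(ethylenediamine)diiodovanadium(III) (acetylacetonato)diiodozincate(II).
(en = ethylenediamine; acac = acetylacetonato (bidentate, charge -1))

[V(en)I2(NH3)2][Zn(acac)I2]

Cation [V…]: ligand charges -2, V(III) ⇒ ion charge 1+.
Anion [Zn…]: ligand charges -3, Zn(II) ⇒ ion charge 1−.
One 1+ cation balances one 1− anion.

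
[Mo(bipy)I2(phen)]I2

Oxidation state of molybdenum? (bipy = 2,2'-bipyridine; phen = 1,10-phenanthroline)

+4

2 iodide outside the brackets (-1 each) → the complex ion is 2+.
Ligand charges: 1×bipy neutral; 1×phen neutral; 2×I = -2; sum -2.
Mo + (-2) = 2+ ⇒ Mo is +4.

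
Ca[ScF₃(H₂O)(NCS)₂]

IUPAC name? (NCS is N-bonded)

The 1 calcium counter-ion carries a total charge of +2, so each complex ion is 2−.
Ligand charges: 3×fluoro (-1 each), 1×aqua (neutral), 2×isothiocyanato (-1 each); total -5. So Sc + (-5) = 2−, giving Sc = +3.
The complex ion is anionic, so scandium takes the -ate form scandate(III).

calcium aquatrifluorodiisothiocyanatoscandate(III)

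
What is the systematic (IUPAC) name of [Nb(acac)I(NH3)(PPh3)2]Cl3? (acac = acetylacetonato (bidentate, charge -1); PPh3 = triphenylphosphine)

(acetylacetonato)ammineiodobis(triphenylphosphine)niobium(V) chloride

The 3 chloride counter-ions carry a total charge of -3, so each complex ion is 3+.
Ligand charges: 1×iodo (-1 each), 1×acetylacetonato (-1 each), 1×ammine (neutral), 2×triphenylphosphine (neutral); total -2. So Nb + (-2) = 3+, giving Nb = +5.
Ligands are named alphabetically: acetylacetonato before ammine before iodo before triphenylphosphine.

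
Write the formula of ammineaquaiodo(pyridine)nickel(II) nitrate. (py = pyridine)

[Ni(H2O)I(NH3)(py)]NO3

Ligands: 1 aqua (H2O, neutral), 1 iodo (I, -1), 1 pyridine (py, neutral), 1 ammine (NH3, neutral). Ligand charge sum = -1.
With Ni in oxidation state +2, the complex ion is [Ni...]^1+.
Charge balance with nitrate (-1) requires 1 complex ion per 1 nitrate.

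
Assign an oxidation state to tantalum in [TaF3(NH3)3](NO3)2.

2 nitrate outside the brackets (-1 each) → the complex ion is 2+.
Ligand charges: 3×F = -3; 3×NH3 neutral; sum -3.
Ta + (-3) = 2+ ⇒ Ta is +5.

+5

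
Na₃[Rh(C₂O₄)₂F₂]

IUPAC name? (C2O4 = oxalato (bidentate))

The 3 sodium counter-ions carry a total charge of +3, so each complex ion is 3−.
Ligand charges: 2×fluoro (-1 each), 2×oxalato (-2 each); total -6. So Rh + (-6) = 3−, giving Rh = +3.
Ligands are named alphabetically: fluoro before oxalato.
The complex ion is anionic, so rhodium takes the -ate form rhodate(III).

sodium difluorodioxalatorhodate(III)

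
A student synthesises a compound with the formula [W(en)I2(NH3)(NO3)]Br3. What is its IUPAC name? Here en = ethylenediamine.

ammine(ethylenediamine)diiodonitratotungsten(VI) bromide

The 3 bromide counter-ions carry a total charge of -3, so each complex ion is 3+.
Ligand charges: 1×ethylenediamine (neutral), 1×ammine (neutral), 2×iodo (-1 each), 1×nitrato (-1 each); total -3. So W + (-3) = 3+, giving W = +6.
Ligands are named alphabetically: ammine before ethylenediamine before iodo before nitrato.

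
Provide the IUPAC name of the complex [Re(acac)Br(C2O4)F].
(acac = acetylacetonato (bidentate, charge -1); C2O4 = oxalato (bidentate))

There is no counter-ion, so the complex is neutral overall.
Ligand charges: 1×fluoro (-1 each), 1×acetylacetonato (-1 each), 1×oxalato (-2 each), 1×bromo (-1 each); total -5. So Re + (-5) = 0, giving Re = +5.
Ligands are named alphabetically: acetylacetonato before bromo before fluoro before oxalato.

(acetylacetonato)bromofluorooxalatorhenium(V)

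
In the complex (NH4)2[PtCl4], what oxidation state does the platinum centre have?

+2

2 ammonium outside the brackets (+1 each) → the complex ion is 2−.
Ligand charges: 4×Cl = -4; sum -4.
Pt + (-4) = 2− ⇒ Pt is +2.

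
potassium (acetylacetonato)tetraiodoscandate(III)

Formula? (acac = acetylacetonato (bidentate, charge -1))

K2[Sc(acac)I4]

Ligands: 1 acetylacetonato (acac, -1), 4 iodo (I, -1). Ligand charge sum = -5.
Charge balance with potassium (+1) requires 1 complex ion per 2 potassium.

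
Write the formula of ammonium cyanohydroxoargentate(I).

Ligands: 1 cyano (CN, -1), 1 hydroxo (OH, -1). Ligand charge sum = -2.
With Ag in oxidation state +1, the complex ion is [Ag...]^1−.
Charge balance with ammonium (+1) requires 1 complex ion per 1 ammonium.

NH4[Ag(CN)(OH)]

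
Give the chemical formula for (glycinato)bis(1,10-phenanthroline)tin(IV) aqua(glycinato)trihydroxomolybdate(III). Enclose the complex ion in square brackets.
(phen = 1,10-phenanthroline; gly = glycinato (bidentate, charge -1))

[Sn(gly)(phen)2][Mo(gly)(H2O)(OH)3]3

Cation [Sn…]: ligand charges -1, Sn(IV) ⇒ ion charge 3+.
Anion [Mo…]: ligand charges -4, Mo(III) ⇒ ion charge 1−.
One 3+ cation requires 3 of the 1− anion.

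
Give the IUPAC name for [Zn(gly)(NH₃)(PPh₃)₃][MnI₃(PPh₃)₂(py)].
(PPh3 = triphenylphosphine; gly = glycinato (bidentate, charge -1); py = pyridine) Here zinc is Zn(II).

ammine(glycinato)tris(triphenylphosphine)zinc(II) triiodo(pyridine)bis(triphenylphosphine)manganate(II)

Both ions are complex: the cation is named first with the plain metal name, the anion second with the -ate form; each ion's ligands are alphabetised independently.
Zn is given as +2; the cation's ligand charges sum to -1, so the complex cation is 1+.
A 1:1 salt means the anion carries the equal and opposite charge, 1−.
Anion: ligand charges sum to -3; for the ion to be 1−, Mn = +2.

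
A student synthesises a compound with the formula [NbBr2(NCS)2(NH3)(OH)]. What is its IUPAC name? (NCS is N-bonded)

There is no counter-ion, so the complex is neutral overall.
Ligand charges: 2×isothiocyanato (-1 each), 1×ammine (neutral), 1×hydroxo (-1 each), 2×bromo (-1 each); total -5. So Nb + (-5) = 0, giving Nb = +5.
Ligands are named alphabetically: ammine before bromo before hydroxo before isothiocyanato.

amminedibromohydroxodiisothiocyanatoniobium(V)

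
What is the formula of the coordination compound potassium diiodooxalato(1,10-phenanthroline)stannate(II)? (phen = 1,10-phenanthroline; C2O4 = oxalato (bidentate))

Ligands: 1 1,10-phenanthroline (phen, neutral), 2 iodo (I, -1), 1 oxalato (C2O4, -2). Ligand charge sum = -4.
With Sn in oxidation state +2, the complex ion is [Sn...]^2−.
Charge balance with potassium (+1) requires 1 complex ion per 2 potassium.

K2[Sn(C2O4)I2(phen)]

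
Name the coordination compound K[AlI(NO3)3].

potassium iodotrinitratoaluminate(III)

The 1 potassium counter-ion carries a total charge of +1, so each complex ion is 1−.
Ligand charges: 1×iodo (-1 each), 3×nitrato (-1 each); total -4. So Al + (-4) = 1−, giving Al = +3.
Ligands are named alphabetically: iodo before nitrato.
The complex ion is anionic, so aluminium takes the -ate form aluminate(III).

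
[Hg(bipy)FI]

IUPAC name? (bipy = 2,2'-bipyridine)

(2,2'-bipyridine)fluoroiodomercury(II)

There is no counter-ion, so the complex is neutral overall.
Ligand charges: 1×fluoro (-1 each), 1×iodo (-1 each), 1×2,2'-bipyridine (neutral); total -2. So Hg + (-2) = 0, giving Hg = +2.
Ligands are named alphabetically: bipyridine before fluoro before iodo.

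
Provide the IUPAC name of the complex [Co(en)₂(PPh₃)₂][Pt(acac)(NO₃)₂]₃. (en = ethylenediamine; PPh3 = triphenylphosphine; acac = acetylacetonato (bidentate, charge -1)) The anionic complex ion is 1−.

bis(ethylenediamine)bis(triphenylphosphine)cobalt(III) (acetylacetonato)dinitratoplatinate(II)

Both ions are complex: the cation is named first with the plain metal name, the anion second with the -ate form; each ion's ligands are alphabetised independently.
The complex anion is given as 1−; its ligand charges sum to -3, so Pt = +2.
With 3 anions per cation, the cation must be 3×1 = 3+.
Cation: ligand charges sum to 0; for the ion to be 3+, Co = +3.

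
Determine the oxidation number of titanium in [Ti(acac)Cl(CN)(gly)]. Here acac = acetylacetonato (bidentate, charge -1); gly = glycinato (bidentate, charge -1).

No counter-ion: the bracketed complex is neutral.
Ligand charges: 1×Cl = -1; 1×acac = -1; 1×CN = -1; 1×gly = -1; sum -4.
Ti + (-4) = 0 ⇒ Ti is +4.

+4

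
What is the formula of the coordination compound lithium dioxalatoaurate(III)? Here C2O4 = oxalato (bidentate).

Ligands: 2 oxalato (C2O4, -2). Ligand charge sum = -4.
Charge balance with lithium (+1) requires 1 complex ion per 1 lithium.

Li[Au(C2O4)2]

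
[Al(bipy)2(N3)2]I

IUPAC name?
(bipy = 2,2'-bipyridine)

The 1 iodide counter-ion carries a total charge of -1, so each complex ion is 1+.
Ligand charges: 2×2,2'-bipyridine (neutral), 2×azido (-1 each); total -2. So Al + (-2) = 1+, giving Al = +3.
Ligands are named alphabetically: azido before bipyridine.

diazidobis(2,2'-bipyridine)aluminium(III) iodide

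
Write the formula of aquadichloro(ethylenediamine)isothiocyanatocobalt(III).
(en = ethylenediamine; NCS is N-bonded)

Ligands: 1 aqua (H2O, neutral), 2 chloro (Cl, -1), 1 ethylenediamine (en, neutral), 1 isothiocyanato (NCS, -1). Ligand charge sum = -3.
With Co in oxidation state +3, the complex ion is [Co...].

[CoCl2(en)(H2O)(NCS)]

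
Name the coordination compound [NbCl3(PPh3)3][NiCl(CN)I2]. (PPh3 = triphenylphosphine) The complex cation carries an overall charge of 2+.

Both ions are complex: the cation is named first with the plain metal name, the anion second with the -ate form; each ion's ligands are alphabetised independently.
The complex cation is given as 2+; its ligand charges sum to -3, so Nb = +5.
A 1:1 salt means the anion carries the equal and opposite charge, 2−.
Anion: ligand charges sum to -4; for the ion to be 2−, Ni = +2.

trichlorotris(triphenylphosphine)niobium(V) chlorocyanodiiodonickelate(II)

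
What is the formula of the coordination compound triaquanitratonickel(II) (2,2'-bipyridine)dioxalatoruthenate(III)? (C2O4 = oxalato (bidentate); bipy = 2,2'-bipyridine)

Cation [Ni…]: ligand charges -1, Ni(II) ⇒ ion charge 1+.
Anion [Ru…]: ligand charges -4, Ru(III) ⇒ ion charge 1−.
One 1+ cation balances one 1− anion.

[Ni(H2O)3(NO3)][Ru(bipy)(C2O4)2]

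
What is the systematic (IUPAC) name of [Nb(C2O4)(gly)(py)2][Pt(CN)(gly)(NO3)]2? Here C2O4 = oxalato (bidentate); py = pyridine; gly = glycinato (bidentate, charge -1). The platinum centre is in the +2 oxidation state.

(glycinato)oxalatobis(pyridine)niobium(V) cyano(glycinato)nitratoplatinate(II)

Pt is given as +2; the anion's ligand charges sum to -3, so the complex anion is 1−.
With 2 anions per cation, the cation must be 2×1 = 2+.
Cation: ligand charges sum to -3; for the ion to be 2+, Nb = +5.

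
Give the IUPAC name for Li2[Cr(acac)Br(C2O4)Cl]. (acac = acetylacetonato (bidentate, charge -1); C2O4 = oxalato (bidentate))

The 2 lithium counter-ions carry a total charge of +2, so each complex ion is 2−.
Ligand charges: 1×chloro (-1 each), 1×acetylacetonato (-1 each), 1×oxalato (-2 each), 1×bromo (-1 each); total -5. So Cr + (-5) = 2−, giving Cr = +3.
Ligands are named alphabetically: acetylacetonato before bromo before chloro before oxalato.
The complex ion is anionic, so chromium takes the -ate form chromate(III).

lithium (acetylacetonato)bromochlorooxalatochromate(III)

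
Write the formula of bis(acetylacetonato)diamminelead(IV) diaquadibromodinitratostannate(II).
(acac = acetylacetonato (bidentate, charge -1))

[Pb(acac)2(NH3)2][SnBr2(H2O)2(NO3)2]

Cation [Pb…]: ligand charges -2, Pb(IV) ⇒ ion charge 2+.
Anion [Sn…]: ligand charges -4, Sn(II) ⇒ ion charge 2−.
One 2+ cation balances one 2− anion.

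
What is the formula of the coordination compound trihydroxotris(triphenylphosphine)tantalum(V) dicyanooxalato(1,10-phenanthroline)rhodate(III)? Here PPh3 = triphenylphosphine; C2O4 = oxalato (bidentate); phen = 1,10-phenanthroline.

Cation [Ta…]: ligand charges -3, Ta(V) ⇒ ion charge 2+.
Anion [Rh…]: ligand charges -4, Rh(III) ⇒ ion charge 1−.

[Ta(OH)3(PPh3)3][Rh(C2O4)(CN)2(phen)]2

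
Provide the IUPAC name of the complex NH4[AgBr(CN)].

ammonium bromocyanoargentate(I)

The 1 ammonium counter-ion carries a total charge of +1, so each complex ion is 1−.
Ligand charges: 1×bromo (-1 each), 1×cyano (-1 each); total -2. So Ag + (-2) = 1−, giving Ag = +1.
The complex ion is anionic, so silver takes the -ate form argentate(I).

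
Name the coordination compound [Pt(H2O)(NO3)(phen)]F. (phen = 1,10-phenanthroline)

aquanitrato(1,10-phenanthroline)platinum(II) fluoride

The 1 fluoride counter-ion carries a total charge of -1, so each complex ion is 1+.
Ligand charges: 1×aqua (neutral), 1×nitrato (-1 each), 1×1,10-phenanthroline (neutral); total -1. So Pt + (-1) = 1+, giving Pt = +2.
Ligands are named alphabetically: aqua before nitrato before phenanthroline.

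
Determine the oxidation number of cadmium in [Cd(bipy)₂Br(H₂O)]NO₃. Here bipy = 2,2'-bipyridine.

+2

1 nitrate outside the brackets (-1 each) → the complex ion is 1+.
Ligand charges: 1×Br = -1; 1×H2O neutral; 2×bipy neutral; sum -1.
Cd + (-1) = 1+ ⇒ Cd is +2.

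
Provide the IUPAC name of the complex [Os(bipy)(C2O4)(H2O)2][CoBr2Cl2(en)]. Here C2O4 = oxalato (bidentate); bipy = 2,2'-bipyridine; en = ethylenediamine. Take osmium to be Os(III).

Both ions are complex: the cation is named first with the plain metal name, the anion second with the -ate form; each ion's ligands are alphabetised independently.
Os is given as +3; the cation's ligand charges sum to -2, so the complex cation is 1+.
A 1:1 salt means the anion carries the equal and opposite charge, 1−.
Anion: ligand charges sum to -4; for the ion to be 1−, Co = +3.

diaqua(2,2'-bipyridine)oxalatoosmium(III) dibromodichloro(ethylenediamine)cobaltate(III)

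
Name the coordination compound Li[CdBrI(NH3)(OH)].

The 1 lithium counter-ion carries a total charge of +1, so each complex ion is 1−.
Ligand charges: 1×iodo (-1 each), 1×hydroxo (-1 each), 1×ammine (neutral), 1×bromo (-1 each); total -3. So Cd + (-3) = 1−, giving Cd = +2.
Ligands are named alphabetically: ammine before bromo before hydroxo before iodo.
The complex ion is anionic, so cadmium takes the -ate form cadmate(II).

lithium amminebromohydroxoiodocadmate(II)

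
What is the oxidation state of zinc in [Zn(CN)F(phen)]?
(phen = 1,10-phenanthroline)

No counter-ion: the bracketed complex is neutral.
Ligand charges: 1×F = -1; 1×CN = -1; 1×phen neutral; sum -2.
Zn + (-2) = 0 ⇒ Zn is +2.

+2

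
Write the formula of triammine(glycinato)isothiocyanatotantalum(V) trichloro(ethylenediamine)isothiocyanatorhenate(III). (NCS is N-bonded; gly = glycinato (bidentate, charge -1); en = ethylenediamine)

[Ta(gly)(NCS)(NH3)3][ReCl3(en)(NCS)]3

Cation [Ta…]: ligand charges -2, Ta(V) ⇒ ion charge 3+.
Anion [Re…]: ligand charges -4, Re(III) ⇒ ion charge 1−.
One 3+ cation requires 3 of the 1− anion.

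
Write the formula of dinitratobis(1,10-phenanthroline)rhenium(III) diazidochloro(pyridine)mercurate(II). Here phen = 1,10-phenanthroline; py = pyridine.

[Re(NO3)2(phen)2][HgCl(N3)2(py)]

Cation [Re…]: ligand charges -2, Re(III) ⇒ ion charge 1+.
Anion [Hg…]: ligand charges -3, Hg(II) ⇒ ion charge 1−.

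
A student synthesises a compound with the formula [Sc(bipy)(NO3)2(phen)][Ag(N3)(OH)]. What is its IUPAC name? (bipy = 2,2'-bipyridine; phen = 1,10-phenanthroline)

(2,2'-bipyridine)dinitrato(1,10-phenanthroline)scandium(III) azidohydroxoargentate(I)

Scandium is always +3 in its complexes; the cation's ligand charges sum to -2, so the complex cation is 1+.
A 1:1 salt means the anion carries the equal and opposite charge, 1−.
Anion: ligand charges sum to -2; for the ion to be 1−, Ag = +1.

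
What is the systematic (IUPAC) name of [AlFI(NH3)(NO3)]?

amminefluoroiodonitratoaluminium(III)

There is no counter-ion, so the complex is neutral overall.
Ligand charges: 1×ammine (neutral), 1×nitrato (-1 each), 1×iodo (-1 each), 1×fluoro (-1 each); total -3. So Al + (-3) = 0, giving Al = +3.
Ligands are named alphabetically: ammine before fluoro before iodo before nitrato.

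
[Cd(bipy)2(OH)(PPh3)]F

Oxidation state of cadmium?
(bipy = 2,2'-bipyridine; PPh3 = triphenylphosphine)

1 fluoride outside the brackets (-1 each) → the complex ion is 1+.
Ligand charges: 2×bipy neutral; 1×OH = -1; 1×PPh3 neutral; sum -1.
Cd + (-1) = 1+ ⇒ Cd is +2.

+2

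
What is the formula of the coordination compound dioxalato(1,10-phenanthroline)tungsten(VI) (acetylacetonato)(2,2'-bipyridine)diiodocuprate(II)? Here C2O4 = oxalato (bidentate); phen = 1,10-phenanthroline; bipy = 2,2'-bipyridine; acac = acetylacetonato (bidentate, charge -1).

Cation [W…]: ligand charges -4, W(VI) ⇒ ion charge 2+.
Anion [Cu…]: ligand charges -3, Cu(II) ⇒ ion charge 1−.
One 2+ cation requires 2 of the 1− anion.

[W(C2O4)2(phen)][Cu(acac)(bipy)I2]2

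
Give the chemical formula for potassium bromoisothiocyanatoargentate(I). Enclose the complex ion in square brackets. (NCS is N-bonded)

Ligands: 1 bromo (Br, -1), 1 isothiocyanato (NCS, -1). Ligand charge sum = -2.
Charge balance with potassium (+1) requires 1 complex ion per 1 potassium.

K[AgBr(NCS)]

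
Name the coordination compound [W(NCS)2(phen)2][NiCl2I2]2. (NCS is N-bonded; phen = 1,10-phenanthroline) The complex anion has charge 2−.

The complex anion is given as 2−; its ligand charges sum to -4, so Ni = +2.
With 2 anions per cation, the cation must be 2×2 = 4+.
Cation: ligand charges sum to -2; for the ion to be 4+, W = +6.

diisothiocyanatobis(1,10-phenanthroline)tungsten(VI) dichlorodiiodonickelate(II)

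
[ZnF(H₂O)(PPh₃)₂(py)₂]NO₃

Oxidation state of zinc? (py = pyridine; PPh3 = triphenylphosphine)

1 nitrate outside the brackets (-1 each) → the complex ion is 1+.
Ligand charges: 2×py neutral; 2×PPh3 neutral; 1×H2O neutral; 1×F = -1; sum -1.
Zn + (-1) = 1+ ⇒ Zn is +2.

+2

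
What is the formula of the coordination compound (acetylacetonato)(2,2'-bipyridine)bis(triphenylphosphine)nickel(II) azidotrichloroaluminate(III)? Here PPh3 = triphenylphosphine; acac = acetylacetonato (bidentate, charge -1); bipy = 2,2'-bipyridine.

Cation [Ni…]: ligand charges -1, Ni(II) ⇒ ion charge 1+.
Anion [Al…]: ligand charges -4, Al(III) ⇒ ion charge 1−.
One 1+ cation balances one 1− anion.

[Ni(acac)(bipy)(PPh3)2][AlCl3(N3)]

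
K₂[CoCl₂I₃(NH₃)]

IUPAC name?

potassium amminedichlorotriiodocobaltate(III)

The 2 potassium counter-ions carry a total charge of +2, so each complex ion is 2−.
Ligand charges: 1×ammine (neutral), 2×chloro (-1 each), 3×iodo (-1 each); total -5. So Co + (-5) = 2−, giving Co = +3.
The complex ion is anionic, so cobalt takes the -ate form cobaltate(III).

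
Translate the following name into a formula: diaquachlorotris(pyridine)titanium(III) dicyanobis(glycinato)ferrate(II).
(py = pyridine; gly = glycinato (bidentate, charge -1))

Cation [Ti…]: ligand charges -1, Ti(III) ⇒ ion charge 2+.
Anion [Fe…]: ligand charges -4, Fe(II) ⇒ ion charge 2−.

[TiCl(H2O)2(py)3][Fe(CN)2(gly)2]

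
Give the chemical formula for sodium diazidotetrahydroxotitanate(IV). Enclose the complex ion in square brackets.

Na2[Ti(N3)2(OH)4]

Ligands: 4 hydroxo (OH, -1), 2 azido (N3, -1). Ligand charge sum = -6.
Charge balance with sodium (+1) requires 1 complex ion per 2 sodium.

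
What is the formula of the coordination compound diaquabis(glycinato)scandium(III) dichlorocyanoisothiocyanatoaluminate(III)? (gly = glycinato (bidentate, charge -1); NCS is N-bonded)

[Sc(gly)2(H2O)2][AlCl2(CN)(NCS)]

Cation [Sc…]: ligand charges -2, Sc(III) ⇒ ion charge 1+.
Anion [Al…]: ligand charges -4, Al(III) ⇒ ion charge 1−.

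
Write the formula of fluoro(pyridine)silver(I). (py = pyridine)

Ligands: 1 pyridine (py, neutral), 1 fluoro (F, -1). Ligand charge sum = -1.
With Ag in oxidation state +1, the complex ion is [Ag...].

[AgF(py)]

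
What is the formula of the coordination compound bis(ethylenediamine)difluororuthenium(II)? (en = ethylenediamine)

[Ru(en)2F2]

Ligands: 2 fluoro (F, -1), 2 ethylenediamine (en, neutral). Ligand charge sum = -2.
With Ru in oxidation state +2, the complex ion is [Ru...].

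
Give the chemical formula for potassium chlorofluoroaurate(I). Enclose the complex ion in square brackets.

Ligands: 1 chloro (Cl, -1), 1 fluoro (F, -1). Ligand charge sum = -2.
With Au in oxidation state +1, the complex ion is [Au...]^1−.
Charge balance with potassium (+1) requires 1 complex ion per 1 potassium.

K[AuClF]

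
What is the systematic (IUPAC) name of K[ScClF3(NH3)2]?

The 1 potassium counter-ion carries a total charge of +1, so each complex ion is 1−.
Ligand charges: 3×fluoro (-1 each), 1×chloro (-1 each), 2×ammine (neutral); total -4. So Sc + (-4) = 1−, giving Sc = +3.
Ligands are named alphabetically: ammine before chloro before fluoro.
The complex ion is anionic, so scandium takes the -ate form scandate(III).

potassium diamminechlorotrifluoroscandate(III)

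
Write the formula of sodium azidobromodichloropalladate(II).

Ligands: 1 azido (N3, -1), 2 chloro (Cl, -1), 1 bromo (Br, -1). Ligand charge sum = -4.
Charge balance with sodium (+1) requires 1 complex ion per 2 sodium.

Na2[PdBrCl2(N3)]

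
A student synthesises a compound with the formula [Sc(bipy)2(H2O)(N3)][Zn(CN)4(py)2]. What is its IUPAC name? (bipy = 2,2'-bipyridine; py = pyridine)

Both ions are complex: the cation is named first with the plain metal name, the anion second with the -ate form; each ion's ligands are alphabetised independently.
Scandium is always +3 in its complexes; the cation's ligand charges sum to -1, so the complex cation is 2+.
A 1:1 salt means the anion carries the equal and opposite charge, 2−.
Anion: ligand charges sum to -4; for the ion to be 2−, Zn = +2.

aquaazidobis(2,2'-bipyridine)scandium(III) tetracyanobis(pyridine)zincate(II)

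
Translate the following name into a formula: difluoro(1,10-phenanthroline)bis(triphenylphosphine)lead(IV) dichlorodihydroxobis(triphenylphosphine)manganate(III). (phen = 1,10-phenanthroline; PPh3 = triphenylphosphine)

[PbF2(phen)(PPh3)2][MnCl2(OH)2(PPh3)2]2

Cation [Pb…]: ligand charges -2, Pb(IV) ⇒ ion charge 2+.
Anion [Mn…]: ligand charges -4, Mn(III) ⇒ ion charge 1−.
One 2+ cation requires 2 of the 1− anion.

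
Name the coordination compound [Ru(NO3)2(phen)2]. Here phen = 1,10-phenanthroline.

There is no counter-ion, so the complex is neutral overall.
Ligand charges: 2×1,10-phenanthroline (neutral), 2×nitrato (-1 each); total -2. So Ru + (-2) = 0, giving Ru = +2.
Ligands are named alphabetically: nitrato before phenanthroline.

dinitratobis(1,10-phenanthroline)ruthenium(II)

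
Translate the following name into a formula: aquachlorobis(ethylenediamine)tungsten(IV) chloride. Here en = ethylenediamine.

Ligands: 1 aqua (H2O, neutral), 2 ethylenediamine (en, neutral), 1 chloro (Cl, -1). Ligand charge sum = -1.
With W in oxidation state +4, the complex ion is [W...]^3+.
Charge balance with chloride (-1) requires 1 complex ion per 3 chloride.

[WCl(en)2(H2O)]Cl3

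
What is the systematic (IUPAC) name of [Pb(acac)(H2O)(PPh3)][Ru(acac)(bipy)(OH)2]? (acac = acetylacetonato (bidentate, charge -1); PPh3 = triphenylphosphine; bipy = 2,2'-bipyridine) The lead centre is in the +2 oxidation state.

Both ions are complex: the cation is named first with the plain metal name, the anion second with the -ate form; each ion's ligands are alphabetised independently.
Pb is given as +2; the cation's ligand charges sum to -1, so the complex cation is 1+.
A 1:1 salt means the anion carries the equal and opposite charge, 1−.
Anion: ligand charges sum to -3; for the ion to be 1−, Ru = +2.

(acetylacetonato)aqua(triphenylphosphine)lead(II) (acetylacetonato)(2,2'-bipyridine)dihydroxoruthenate(II)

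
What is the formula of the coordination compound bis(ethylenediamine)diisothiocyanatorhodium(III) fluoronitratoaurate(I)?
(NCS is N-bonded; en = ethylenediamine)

[Rh(en)2(NCS)2][AuF(NO3)]

Cation [Rh…]: ligand charges -2, Rh(III) ⇒ ion charge 1+.
Anion [Au…]: ligand charges -2, Au(I) ⇒ ion charge 1−.
One 1+ cation balances one 1− anion.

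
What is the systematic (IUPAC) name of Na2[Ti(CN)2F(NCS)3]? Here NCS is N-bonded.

sodium dicyanofluorotriisothiocyanatotitanate(IV)

The 2 sodium counter-ions carry a total charge of +2, so each complex ion is 2−.
Ligand charges: 3×isothiocyanato (-1 each), 1×fluoro (-1 each), 2×cyano (-1 each); total -6. So Ti + (-6) = 2−, giving Ti = +4.
The complex ion is anionic, so titanium takes the -ate form titanate(IV).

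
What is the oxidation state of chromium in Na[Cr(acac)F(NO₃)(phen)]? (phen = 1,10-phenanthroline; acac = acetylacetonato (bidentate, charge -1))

+2

1 sodium outside the brackets (+1 each) → the complex ion is 1−.
Ligand charges: 1×NO3 = -1; 1×phen neutral; 1×F = -1; 1×acac = -1; sum -3.
Cr + (-3) = 1− ⇒ Cr is +2.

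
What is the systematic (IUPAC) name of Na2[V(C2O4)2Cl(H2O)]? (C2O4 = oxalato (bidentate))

The 2 sodium counter-ions carry a total charge of +2, so each complex ion is 2−.
Ligand charges: 1×chloro (-1 each), 1×aqua (neutral), 2×oxalato (-2 each); total -5. So V + (-5) = 2−, giving V = +3.
The complex ion is anionic, so vanadium takes the -ate form vanadate(III).

sodium aquachlorodioxalatovanadate(III)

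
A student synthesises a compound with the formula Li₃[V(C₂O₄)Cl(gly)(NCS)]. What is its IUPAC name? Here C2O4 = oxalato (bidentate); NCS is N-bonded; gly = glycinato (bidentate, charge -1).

The 3 lithium counter-ions carry a total charge of +3, so each complex ion is 3−.
Ligand charges: 1×oxalato (-2 each), 1×isothiocyanato (-1 each), 1×chloro (-1 each), 1×glycinato (-1 each); total -5. So V + (-5) = 3−, giving V = +2.
Ligands are named alphabetically: chloro before glycinato before isothiocyanato before oxalato.
The complex ion is anionic, so vanadium takes the -ate form vanadate(II).

lithium chloro(glycinato)isothiocyanatooxalatovanadate(II)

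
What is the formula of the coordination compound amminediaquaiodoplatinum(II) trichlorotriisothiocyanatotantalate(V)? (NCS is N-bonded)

[Pt(H2O)2I(NH3)][TaCl3(NCS)3]

Cation [Pt…]: ligand charges -1, Pt(II) ⇒ ion charge 1+.
Anion [Ta…]: ligand charges -6, Ta(V) ⇒ ion charge 1−.
One 1+ cation balances one 1− anion.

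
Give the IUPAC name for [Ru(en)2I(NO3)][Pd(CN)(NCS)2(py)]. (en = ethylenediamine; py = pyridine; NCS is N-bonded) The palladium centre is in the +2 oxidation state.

Pd is given as +2; the anion's ligand charges sum to -3, so the complex anion is 1−.
A 1:1 salt means the cation carries the equal and opposite charge, 1+.
Cation: ligand charges sum to -2; for the ion to be 1+, Ru = +3.

bis(ethylenediamine)iodonitratoruthenium(III) cyanodiisothiocyanato(pyridine)palladate(II)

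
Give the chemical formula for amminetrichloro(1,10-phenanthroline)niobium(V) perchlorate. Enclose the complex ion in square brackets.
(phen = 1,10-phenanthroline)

Ligands: 1 ammine (NH3, neutral), 3 chloro (Cl, -1), 1 1,10-phenanthroline (phen, neutral). Ligand charge sum = -3.
With Nb in oxidation state +5, the complex ion is [Nb...]^2+.
Charge balance with perchlorate (-1) requires 1 complex ion per 2 perchlorate.

[NbCl3(NH3)(phen)](ClO4)2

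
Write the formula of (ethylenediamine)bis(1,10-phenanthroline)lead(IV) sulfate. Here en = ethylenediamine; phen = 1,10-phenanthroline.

Ligands: 1 ethylenediamine (en, neutral), 2 1,10-phenanthroline (phen, neutral). Ligand charge sum = 0.
Charge balance with sulfate (-2) requires 1 complex ion per 2 sulfate.

[Pb(en)(phen)2](SO4)2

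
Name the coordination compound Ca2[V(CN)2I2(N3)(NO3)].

calcium azidodicyanodiiodonitratovanadate(II)

The 2 calcium counter-ions carry a total charge of +4, so each complex ion is 4−.
Ligand charges: 2×iodo (-1 each), 1×nitrato (-1 each), 2×cyano (-1 each), 1×azido (-1 each); total -6. So V + (-6) = 4−, giving V = +2.
Ligands are named alphabetically: azido before cyano before iodo before nitrato.
The complex ion is anionic, so vanadium takes the -ate form vanadate(II).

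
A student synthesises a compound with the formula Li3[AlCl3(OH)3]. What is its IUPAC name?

The 3 lithium counter-ions carry a total charge of +3, so each complex ion is 3−.
Ligand charges: 3×chloro (-1 each), 3×hydroxo (-1 each); total -6. So Al + (-6) = 3−, giving Al = +3.
The complex ion is anionic, so aluminium takes the -ate form aluminate(III).

lithium trichlorotrihydroxoaluminate(III)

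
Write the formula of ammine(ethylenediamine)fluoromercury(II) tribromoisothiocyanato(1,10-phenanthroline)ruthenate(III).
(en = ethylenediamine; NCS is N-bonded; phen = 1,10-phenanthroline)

Cation [Hg…]: ligand charges -1, Hg(II) ⇒ ion charge 1+.
Anion [Ru…]: ligand charges -4, Ru(III) ⇒ ion charge 1−.
One 1+ cation balances one 1− anion.

[Hg(en)F(NH3)][RuBr3(NCS)(phen)]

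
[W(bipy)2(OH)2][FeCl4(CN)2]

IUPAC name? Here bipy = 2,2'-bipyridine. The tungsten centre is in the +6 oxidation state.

bis(2,2'-bipyridine)dihydroxotungsten(VI) tetrachlorodicyanoferrate(II)

Both ions are complex: the cation is named first with the plain metal name, the anion second with the -ate form; each ion's ligands are alphabetised independently.
W is given as +6; the cation's ligand charges sum to -2, so the complex cation is 4+.
A 1:1 salt means the anion carries the equal and opposite charge, 4−.
Anion: ligand charges sum to -6; for the ion to be 4−, Fe = +2.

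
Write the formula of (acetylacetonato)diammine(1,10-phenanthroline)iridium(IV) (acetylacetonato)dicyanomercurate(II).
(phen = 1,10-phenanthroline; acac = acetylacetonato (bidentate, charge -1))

Cation [Ir…]: ligand charges -1, Ir(IV) ⇒ ion charge 3+.
Anion [Hg…]: ligand charges -3, Hg(II) ⇒ ion charge 1−.
One 3+ cation requires 3 of the 1− anion.

[Ir(acac)(NH3)2(phen)][Hg(acac)(CN)2]3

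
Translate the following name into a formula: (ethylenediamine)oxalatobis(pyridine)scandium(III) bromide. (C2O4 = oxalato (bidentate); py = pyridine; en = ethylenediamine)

[Sc(C2O4)(en)(py)2]Br

Ligands: 1 oxalato (C2O4, -2), 2 pyridine (py, neutral), 1 ethylenediamine (en, neutral). Ligand charge sum = -2.
Charge balance with bromide (-1) requires 1 complex ion per 1 bromide.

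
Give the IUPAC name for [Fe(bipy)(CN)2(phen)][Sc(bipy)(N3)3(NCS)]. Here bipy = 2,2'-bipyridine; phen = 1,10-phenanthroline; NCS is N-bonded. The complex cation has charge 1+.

(2,2'-bipyridine)dicyano(1,10-phenanthroline)iron(III) triazido(2,2'-bipyridine)isothiocyanatoscandate(III)

Both ions are complex: the cation is named first with the plain metal name, the anion second with the -ate form; each ion's ligands are alphabetised independently.
The complex cation is given as 1+; its ligand charges sum to -2, so Fe = +3.
A 1:1 salt means the anion carries the equal and opposite charge, 1−.
Anion: ligand charges sum to -4; for the ion to be 1−, Sc = +3.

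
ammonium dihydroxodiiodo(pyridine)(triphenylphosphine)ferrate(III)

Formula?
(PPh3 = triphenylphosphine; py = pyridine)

Ligands: 1 triphenylphosphine (PPh3, neutral), 2 hydroxo (OH, -1), 1 pyridine (py, neutral), 2 iodo (I, -1). Ligand charge sum = -4.
Charge balance with ammonium (+1) requires 1 complex ion per 1 ammonium.

NH4[FeI2(OH)2(PPh3)(py)]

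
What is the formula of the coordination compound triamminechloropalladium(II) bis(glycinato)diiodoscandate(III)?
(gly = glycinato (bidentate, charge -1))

Cation [Pd…]: ligand charges -1, Pd(II) ⇒ ion charge 1+.
Anion [Sc…]: ligand charges -4, Sc(III) ⇒ ion charge 1−.
One 1+ cation balances one 1− anion.

[PdCl(NH3)3][Sc(gly)2I2]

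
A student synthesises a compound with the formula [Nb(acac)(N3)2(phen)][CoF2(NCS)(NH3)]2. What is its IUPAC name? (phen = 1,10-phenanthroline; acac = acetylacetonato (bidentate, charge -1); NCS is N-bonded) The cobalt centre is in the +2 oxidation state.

Co is given as +2; the anion's ligand charges sum to -3, so the complex anion is 1−.
With 2 anions per cation, the cation must be 2×1 = 2+.
Cation: ligand charges sum to -3; for the ion to be 2+, Nb = +5.

(acetylacetonato)diazido(1,10-phenanthroline)niobium(V) amminedifluoroisothiocyanatocobaltate(II)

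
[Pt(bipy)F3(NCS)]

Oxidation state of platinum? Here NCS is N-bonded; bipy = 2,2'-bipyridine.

No counter-ion: the bracketed complex is neutral.
Ligand charges: 3×F = -3; 1×NCS = -1; 1×bipy neutral; sum -4.
Pt + (-4) = 0 ⇒ Pt is +4.

+4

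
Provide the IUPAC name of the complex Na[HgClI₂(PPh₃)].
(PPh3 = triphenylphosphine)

The 1 sodium counter-ion carries a total charge of +1, so each complex ion is 1−.
Ligand charges: 2×iodo (-1 each), 1×chloro (-1 each), 1×triphenylphosphine (neutral); total -3. So Hg + (-3) = 1−, giving Hg = +2.
The complex ion is anionic, so mercury takes the -ate form mercurate(II).

sodium chlorodiiodo(triphenylphosphine)mercurate(II)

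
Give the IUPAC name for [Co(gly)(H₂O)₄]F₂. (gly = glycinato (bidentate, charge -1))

The 2 fluoride counter-ions carry a total charge of -2, so each complex ion is 2+.
Ligand charges: 1×glycinato (-1 each), 4×aqua (neutral); total -1. So Co + (-1) = 2+, giving Co = +3.
Ligands are named alphabetically: aqua before glycinato.

tetraaqua(glycinato)cobalt(III) fluoride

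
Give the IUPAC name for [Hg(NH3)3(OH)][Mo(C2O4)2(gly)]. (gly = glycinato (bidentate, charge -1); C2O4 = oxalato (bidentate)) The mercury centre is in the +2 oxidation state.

triamminehydroxomercury(II) (glycinato)dioxalatomolybdate(IV)

Hg is given as +2; the cation's ligand charges sum to -1, so the complex cation is 1+.
A 1:1 salt means the anion carries the equal and opposite charge, 1−.
Anion: ligand charges sum to -5; for the ion to be 1−, Mo = +4.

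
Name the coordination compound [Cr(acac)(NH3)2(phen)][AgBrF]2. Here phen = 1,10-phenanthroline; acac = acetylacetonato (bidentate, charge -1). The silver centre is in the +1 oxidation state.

Both ions are complex: the cation is named first with the plain metal name, the anion second with the -ate form; each ion's ligands are alphabetised independently.
Ag is given as +1; the anion's ligand charges sum to -2, so the complex anion is 1−.
With 2 anions per cation, the cation must be 2×1 = 2+.
Cation: ligand charges sum to -1; for the ion to be 2+, Cr = +3.

(acetylacetonato)diammine(1,10-phenanthroline)chromium(III) bromofluoroargentate(I)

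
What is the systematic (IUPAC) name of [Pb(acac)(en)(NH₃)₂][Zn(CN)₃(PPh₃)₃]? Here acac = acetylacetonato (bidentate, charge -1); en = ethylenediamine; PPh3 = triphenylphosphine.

Both ions are complex: the cation is named first with the plain metal name, the anion second with the -ate form; each ion's ligands are alphabetised independently.
Zinc is always +2 in its complexes; the anion's ligand charges sum to -3, so the complex anion is 1−.
A 1:1 salt means the cation carries the equal and opposite charge, 1+.
Cation: ligand charges sum to -1; for the ion to be 1+, Pb = +2.

(acetylacetonato)diammine(ethylenediamine)lead(II) tricyanotris(triphenylphosphine)zincate(II)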